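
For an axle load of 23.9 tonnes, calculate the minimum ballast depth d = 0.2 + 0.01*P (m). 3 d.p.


d = 0.2 + 0.01 * 23.9
d = 0.2 + 0.239
d = 0.439 m

0.439


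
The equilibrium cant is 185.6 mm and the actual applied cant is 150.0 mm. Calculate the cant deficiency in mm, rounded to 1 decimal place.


Cant deficiency = equilibrium cant - actual cant
CD = 185.6 - 150.0
CD = 35.6 mm

35.6


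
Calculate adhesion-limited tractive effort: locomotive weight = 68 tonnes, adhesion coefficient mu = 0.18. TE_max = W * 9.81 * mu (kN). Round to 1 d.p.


TE_max = W * g * mu
TE_max = 68 * 9.81 * 0.18
TE_max = 667.08 * 0.18
TE_max = 120.1 kN

120.1


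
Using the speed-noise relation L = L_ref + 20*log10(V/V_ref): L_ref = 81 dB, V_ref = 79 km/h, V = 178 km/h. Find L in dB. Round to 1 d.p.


V/V_ref = 178 / 79 = 2.253165
log10(2.253165) = 0.352793
20 * 0.352793 = 7.0559
L = 81 + 7.0559 = 88.1 dB

88.1


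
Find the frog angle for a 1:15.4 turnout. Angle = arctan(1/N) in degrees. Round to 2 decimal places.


1/N = 1/15.4 = 0.064935
angle = arctan(0.064935) = 0.064844 rad
angle = 0.064844 * 180/pi = 3.72 degrees

3.72


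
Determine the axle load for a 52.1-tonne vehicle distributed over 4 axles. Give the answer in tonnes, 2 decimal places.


Load per axle = total weight / number of axles
Load = 52.1 / 4
Load = 13.03 tonnes

13.03


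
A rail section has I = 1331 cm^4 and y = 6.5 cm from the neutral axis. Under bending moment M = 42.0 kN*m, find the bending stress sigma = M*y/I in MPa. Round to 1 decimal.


Convert units:
M = 42.0 kN*m = 42000000 N*mm
y = 6.5 cm = 65 mm
I = 1331 cm^4 = 13310000 mm^4
sigma = 42000000 * 65 / 13310000
sigma = 205.1 MPa

205.1


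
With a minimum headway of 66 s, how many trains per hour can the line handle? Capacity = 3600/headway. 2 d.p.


Capacity = 3600 / headway
Capacity = 3600 / 66
Capacity = 54.55 trains/hour

54.55


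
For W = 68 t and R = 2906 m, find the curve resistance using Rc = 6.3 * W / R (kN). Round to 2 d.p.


Rc = 6.3 * W / R
Rc = 6.3 * 68 / 2906
Rc = 428.4 / 2906
Rc = 0.15 kN

0.15


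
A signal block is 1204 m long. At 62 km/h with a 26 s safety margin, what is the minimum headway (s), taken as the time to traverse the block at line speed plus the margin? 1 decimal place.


V = 62 / 3.6 = 17.2222 m/s
Block traversal time = 1204 / 17.2222 = 69.9097 s
Headway = 69.9097 + 26
Headway = 95.9 s

95.9


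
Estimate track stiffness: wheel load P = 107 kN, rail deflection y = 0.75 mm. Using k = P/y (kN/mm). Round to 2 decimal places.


Track stiffness k = P / y
k = 107 / 0.75
k = 142.67 kN/mm

142.67


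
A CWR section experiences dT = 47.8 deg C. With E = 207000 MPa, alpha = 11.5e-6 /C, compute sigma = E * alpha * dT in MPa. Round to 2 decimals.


sigma = E * alpha * dT
sigma = 207000 * 11.5e-6 * 47.8
sigma = 2.3805 * 47.8
sigma = 113.79 MPa

113.79


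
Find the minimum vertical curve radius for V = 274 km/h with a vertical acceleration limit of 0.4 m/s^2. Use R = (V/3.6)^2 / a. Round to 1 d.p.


Convert speed: V = 274 / 3.6 = 76.1111 m/s
V^2 = 5792.9012 m^2/s^2
R_v = 5792.9012 / 0.4
R_v = 14482.3 m

14482.3


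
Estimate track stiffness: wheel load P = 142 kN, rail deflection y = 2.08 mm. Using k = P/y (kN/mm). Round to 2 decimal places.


Track stiffness k = P / y
k = 142 / 2.08
k = 68.27 kN/mm

68.27


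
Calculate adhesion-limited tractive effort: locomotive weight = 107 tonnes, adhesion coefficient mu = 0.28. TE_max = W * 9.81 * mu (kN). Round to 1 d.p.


TE_max = W * g * mu
TE_max = 107 * 9.81 * 0.28
TE_max = 1049.67 * 0.28
TE_max = 293.9 kN

293.9


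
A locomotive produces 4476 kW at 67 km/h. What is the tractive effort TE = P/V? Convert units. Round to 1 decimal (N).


Convert: P = 4476 kW = 4476000 W
V = 67 / 3.6 = 18.6111 m/s
TE = 4476000 / 18.6111
TE = 240501.5 N

240501.5


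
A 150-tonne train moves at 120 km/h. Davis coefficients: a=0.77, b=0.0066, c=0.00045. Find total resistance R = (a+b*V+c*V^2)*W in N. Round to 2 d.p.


b*V = 0.0066 * 120 = 0.792
c*V^2 = 0.00045 * 14400 = 6.48
R_per_t = 0.77 + 0.792 + 6.48 = 8.042 N/t
R_total = 8.042 * 150 = 1206.30 N

1206.30


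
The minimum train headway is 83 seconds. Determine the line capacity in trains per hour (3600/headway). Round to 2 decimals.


Capacity = 3600 / headway
Capacity = 3600 / 83
Capacity = 43.37 trains/hour

43.37


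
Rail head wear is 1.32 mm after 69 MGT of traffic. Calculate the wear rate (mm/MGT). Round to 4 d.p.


Wear rate = total wear / cumulative tonnage
Rate = 1.32 / 69
Rate = 0.0191 mm/MGT

0.0191


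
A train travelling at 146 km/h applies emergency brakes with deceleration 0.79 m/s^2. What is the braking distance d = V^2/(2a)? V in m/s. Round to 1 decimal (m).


Convert speed: V = 146 / 3.6 = 40.5556 m/s
V^2 = 1644.7531
d = 1644.7531 / (2 * 0.79)
d = 1644.7531 / 1.58
d = 1041.0 m

1041.0


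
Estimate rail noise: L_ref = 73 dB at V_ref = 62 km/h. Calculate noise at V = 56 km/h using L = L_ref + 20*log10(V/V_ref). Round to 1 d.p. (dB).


V/V_ref = 56 / 62 = 0.903226
log10(0.903226) = -0.044204
20 * -0.044204 = -0.8841
L = 73 + -0.8841 = 72.1 dB

72.1


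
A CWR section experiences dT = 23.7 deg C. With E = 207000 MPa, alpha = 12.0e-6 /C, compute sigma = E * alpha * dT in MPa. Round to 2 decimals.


sigma = E * alpha * dT
sigma = 207000 * 12.0e-6 * 23.7
sigma = 2.484 * 23.7
sigma = 58.87 MPa

58.87


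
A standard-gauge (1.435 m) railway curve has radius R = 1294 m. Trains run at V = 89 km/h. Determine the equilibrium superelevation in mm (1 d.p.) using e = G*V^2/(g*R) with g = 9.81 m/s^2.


Convert speed: V = 89 / 3.6 = 24.7222 m/s
Apply formula: e = 1.435 * 24.7222^2 / (9.81 * 1294)
e = 1.435 * 611.1883 / 12694.14
e = 0.069091 m = 69.1 mm

69.1


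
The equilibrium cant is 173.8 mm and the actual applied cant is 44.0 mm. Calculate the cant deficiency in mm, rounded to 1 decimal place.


Cant deficiency = equilibrium cant - actual cant
CD = 173.8 - 44.0
CD = 129.8 mm

129.8


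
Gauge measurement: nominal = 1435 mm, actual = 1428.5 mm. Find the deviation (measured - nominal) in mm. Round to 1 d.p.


Deviation = measured - nominal
Deviation = 1428.5 - 1435
Deviation = -6.5 mm

-6.5


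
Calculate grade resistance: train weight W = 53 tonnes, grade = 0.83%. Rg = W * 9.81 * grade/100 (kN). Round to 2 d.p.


Rg = W * 9.81 * grade / 100
Rg = 53 * 9.81 * 0.83 / 100
Rg = 519.93 * 0.0083
Rg = 4.32 kN

4.32


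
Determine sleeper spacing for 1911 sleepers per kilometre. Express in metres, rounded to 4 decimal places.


Spacing = 1000 m / number of sleepers
Spacing = 1000 / 1911
Spacing = 0.5233 m

0.5233


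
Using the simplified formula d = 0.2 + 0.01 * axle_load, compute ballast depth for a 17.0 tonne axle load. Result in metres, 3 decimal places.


d = 0.2 + 0.01 * 17.0
d = 0.2 + 0.17
d = 0.370 m

0.370


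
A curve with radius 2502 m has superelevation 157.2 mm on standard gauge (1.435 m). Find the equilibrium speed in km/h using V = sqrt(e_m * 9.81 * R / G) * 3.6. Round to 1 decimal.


Convert cant: e = 157.2 mm = 0.1572 m
V_ms = sqrt(0.1572 * 9.81 * 2502 / 1.435)
V_ms = sqrt(2688.790428) = 51.8535 m/s
V = 51.8535 * 3.6 = 186.7 km/h

186.7


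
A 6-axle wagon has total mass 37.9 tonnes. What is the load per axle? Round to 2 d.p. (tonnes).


Load per axle = total weight / number of axles
Load = 37.9 / 6
Load = 6.32 tonnes

6.32


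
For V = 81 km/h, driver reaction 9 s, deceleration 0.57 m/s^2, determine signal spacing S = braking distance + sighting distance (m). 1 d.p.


V = 81 / 3.6 = 22.5 m/s
Braking distance = 22.5^2 / (2*0.57) = 444.0789 m
Sighting distance = 22.5 * 9 = 202.5 m
S = 444.0789 + 202.5 = 646.6 m

646.6


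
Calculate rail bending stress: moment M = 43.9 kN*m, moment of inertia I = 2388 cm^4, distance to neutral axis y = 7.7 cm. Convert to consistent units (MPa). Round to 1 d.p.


Convert units:
M = 43.9 kN*m = 43900000 N*mm
y = 7.7 cm = 77 mm
I = 2388 cm^4 = 23880000 mm^4
sigma = 43900000 * 77 / 23880000
sigma = 141.6 MPa

141.6


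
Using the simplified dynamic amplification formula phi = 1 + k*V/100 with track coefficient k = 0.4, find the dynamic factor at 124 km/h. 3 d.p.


phi = 1 + k * V / 100
phi = 1 + 0.4 * 124 / 100
phi = 1 + 0.496
phi = 1.496

1.496


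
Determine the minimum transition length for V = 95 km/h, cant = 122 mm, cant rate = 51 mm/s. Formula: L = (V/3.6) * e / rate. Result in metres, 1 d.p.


Convert speed: V = 95 / 3.6 = 26.3889 m/s
L = 26.3889 * 122 / 51
L = 3219.4444 / 51
L = 63.1 m

63.1


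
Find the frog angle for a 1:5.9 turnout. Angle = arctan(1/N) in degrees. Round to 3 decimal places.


1/N = 1/5.9 = 0.169492
angle = arctan(0.169492) = 0.167896 rad
angle = 0.167896 * 180/pi = 9.620 degrees

9.620


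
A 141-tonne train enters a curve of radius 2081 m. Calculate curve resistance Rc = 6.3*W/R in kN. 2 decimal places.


Rc = 6.3 * W / R
Rc = 6.3 * 141 / 2081
Rc = 888.3 / 2081
Rc = 0.43 kN

0.43


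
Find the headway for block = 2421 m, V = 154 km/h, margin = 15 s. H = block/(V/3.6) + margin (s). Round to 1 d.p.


V = 154 / 3.6 = 42.7778 m/s
Block traversal time = 2421 / 42.7778 = 56.5948 s
Headway = 56.5948 + 15
Headway = 71.6 s

71.6


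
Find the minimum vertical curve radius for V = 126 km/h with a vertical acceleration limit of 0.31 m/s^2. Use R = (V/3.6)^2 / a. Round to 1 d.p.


Convert speed: V = 126 / 3.6 = 35.0 m/s
V^2 = 1225.0 m^2/s^2
R_v = 1225.0 / 0.31
R_v = 3951.6 m

3951.6


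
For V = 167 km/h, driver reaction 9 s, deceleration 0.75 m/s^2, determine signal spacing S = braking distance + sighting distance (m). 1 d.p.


V = 167 / 3.6 = 46.3889 m/s
Braking distance = 46.3889^2 / (2*0.75) = 1434.6193 m
Sighting distance = 46.3889 * 9 = 417.5 m
S = 1434.6193 + 417.5 = 1852.1 m

1852.1


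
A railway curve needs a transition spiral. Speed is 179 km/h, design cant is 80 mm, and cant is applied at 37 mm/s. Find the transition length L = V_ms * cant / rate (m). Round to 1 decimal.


Convert speed: V = 179 / 3.6 = 49.7222 m/s
L = 49.7222 * 80 / 37
L = 3977.7778 / 37
L = 107.5 m

107.5


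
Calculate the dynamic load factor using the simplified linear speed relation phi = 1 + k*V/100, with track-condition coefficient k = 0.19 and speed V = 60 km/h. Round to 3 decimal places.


phi = 1 + k * V / 100
phi = 1 + 0.19 * 60 / 100
phi = 1 + 0.114
phi = 1.114

1.114


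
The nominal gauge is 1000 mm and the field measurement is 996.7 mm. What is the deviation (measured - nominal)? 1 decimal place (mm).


Deviation = measured - nominal
Deviation = 996.7 - 1000
Deviation = -3.3 mm

-3.3


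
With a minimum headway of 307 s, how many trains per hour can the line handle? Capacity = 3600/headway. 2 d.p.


Capacity = 3600 / headway
Capacity = 3600 / 307
Capacity = 11.73 trains/hour

11.73


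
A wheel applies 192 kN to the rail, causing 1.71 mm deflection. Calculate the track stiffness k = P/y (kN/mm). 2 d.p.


Track stiffness k = P / y
k = 192 / 1.71
k = 112.28 kN/mm

112.28


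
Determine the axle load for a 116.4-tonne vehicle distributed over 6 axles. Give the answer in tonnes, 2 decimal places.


Load per axle = total weight / number of axles
Load = 116.4 / 6
Load = 19.40 tonnes

19.40


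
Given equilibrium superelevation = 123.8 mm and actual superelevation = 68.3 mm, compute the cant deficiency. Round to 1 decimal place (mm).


Cant deficiency = equilibrium cant - actual cant
CD = 123.8 - 68.3
CD = 55.5 mm

55.5


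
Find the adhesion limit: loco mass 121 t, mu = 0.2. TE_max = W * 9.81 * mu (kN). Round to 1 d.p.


TE_max = W * g * mu
TE_max = 121 * 9.81 * 0.2
TE_max = 1187.01 * 0.2
TE_max = 237.4 kN

237.4


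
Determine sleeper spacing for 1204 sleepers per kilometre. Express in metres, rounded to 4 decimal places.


Spacing = 1000 m / number of sleepers
Spacing = 1000 / 1204
Spacing = 0.8306 m

0.8306


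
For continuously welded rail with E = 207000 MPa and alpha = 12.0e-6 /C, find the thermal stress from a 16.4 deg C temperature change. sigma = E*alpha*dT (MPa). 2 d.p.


sigma = E * alpha * dT
sigma = 207000 * 12.0e-6 * 16.4
sigma = 2.484 * 16.4
sigma = 40.74 MPa

40.74


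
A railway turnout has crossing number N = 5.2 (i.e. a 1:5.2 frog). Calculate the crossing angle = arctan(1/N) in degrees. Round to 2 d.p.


1/N = 1/5.2 = 0.192308
angle = arctan(0.192308) = 0.189988 rad
angle = 0.189988 * 180/pi = 10.89 degrees

10.89


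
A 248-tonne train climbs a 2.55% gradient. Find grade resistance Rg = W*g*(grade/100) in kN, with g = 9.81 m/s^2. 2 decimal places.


Rg = W * 9.81 * grade / 100
Rg = 248 * 9.81 * 2.55 / 100
Rg = 2432.88 * 0.0255
Rg = 62.04 kN

62.04


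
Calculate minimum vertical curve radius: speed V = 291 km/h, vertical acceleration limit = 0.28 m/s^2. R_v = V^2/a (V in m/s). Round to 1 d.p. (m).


Convert speed: V = 291 / 3.6 = 80.8333 m/s
V^2 = 6534.0278 m^2/s^2
R_v = 6534.0278 / 0.28
R_v = 23335.8 m

23335.8


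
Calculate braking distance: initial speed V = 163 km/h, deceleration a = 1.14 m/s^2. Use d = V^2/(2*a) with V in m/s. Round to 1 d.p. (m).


Convert speed: V = 163 / 3.6 = 45.2778 m/s
V^2 = 2050.0772
d = 2050.0772 / (2 * 1.14)
d = 2050.0772 / 2.28
d = 899.2 m

899.2


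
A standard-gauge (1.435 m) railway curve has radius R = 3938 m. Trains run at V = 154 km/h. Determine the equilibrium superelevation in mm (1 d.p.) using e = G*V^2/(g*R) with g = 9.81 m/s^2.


Convert speed: V = 154 / 3.6 = 42.7778 m/s
Apply formula: e = 1.435 * 42.7778^2 / (9.81 * 3938)
e = 1.435 * 1829.9383 / 38631.78
e = 0.067974 m = 68.0 mm

68.0


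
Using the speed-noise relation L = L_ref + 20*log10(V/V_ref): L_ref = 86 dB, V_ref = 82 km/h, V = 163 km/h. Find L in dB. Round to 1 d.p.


V/V_ref = 163 / 82 = 1.987805
log10(1.987805) = 0.298374
20 * 0.298374 = 5.9675
L = 86 + 5.9675 = 92.0 dB

92.0


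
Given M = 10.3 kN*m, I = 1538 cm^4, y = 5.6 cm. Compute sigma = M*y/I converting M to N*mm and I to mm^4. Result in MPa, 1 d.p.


Convert units:
M = 10.3 kN*m = 10300000 N*mm
y = 5.6 cm = 56 mm
I = 1538 cm^4 = 15380000 mm^4
sigma = 10300000 * 56 / 15380000
sigma = 37.5 MPa

37.5


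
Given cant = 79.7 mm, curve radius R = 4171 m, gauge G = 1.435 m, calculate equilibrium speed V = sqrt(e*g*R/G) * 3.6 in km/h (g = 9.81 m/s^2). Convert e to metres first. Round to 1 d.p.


Convert cant: e = 79.7 mm = 0.0797 m
V_ms = sqrt(0.0797 * 9.81 * 4171 / 1.435)
V_ms = sqrt(2272.561357) = 47.6714 m/s
V = 47.6714 * 3.6 = 171.6 km/h

171.6


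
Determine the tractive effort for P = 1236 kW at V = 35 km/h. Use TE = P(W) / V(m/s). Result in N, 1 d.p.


Convert: P = 1236 kW = 1236000 W
V = 35 / 3.6 = 9.7222 m/s
TE = 1236000 / 9.7222
TE = 127131.4 N

127131.4


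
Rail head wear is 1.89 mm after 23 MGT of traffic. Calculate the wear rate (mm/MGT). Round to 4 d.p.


Wear rate = total wear / cumulative tonnage
Rate = 1.89 / 23
Rate = 0.0822 mm/MGT

0.0822


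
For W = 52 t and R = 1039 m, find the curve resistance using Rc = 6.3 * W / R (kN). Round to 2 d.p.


Rc = 6.3 * W / R
Rc = 6.3 * 52 / 1039
Rc = 327.6 / 1039
Rc = 0.32 kN

0.32


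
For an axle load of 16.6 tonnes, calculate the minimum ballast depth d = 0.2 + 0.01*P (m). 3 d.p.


d = 0.2 + 0.01 * 16.6
d = 0.2 + 0.166
d = 0.366 m

0.366


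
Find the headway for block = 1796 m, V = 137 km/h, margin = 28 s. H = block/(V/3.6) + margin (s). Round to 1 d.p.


V = 137 / 3.6 = 38.0556 m/s
Block traversal time = 1796 / 38.0556 = 47.1942 s
Headway = 47.1942 + 28
Headway = 75.2 s

75.2


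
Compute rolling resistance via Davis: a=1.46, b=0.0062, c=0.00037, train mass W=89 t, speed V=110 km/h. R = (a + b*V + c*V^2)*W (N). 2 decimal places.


b*V = 0.0062 * 110 = 0.682
c*V^2 = 0.00037 * 12100 = 4.477
R_per_t = 1.46 + 0.682 + 4.477 = 6.619 N/t
R_total = 6.619 * 89 = 589.09 N

589.09


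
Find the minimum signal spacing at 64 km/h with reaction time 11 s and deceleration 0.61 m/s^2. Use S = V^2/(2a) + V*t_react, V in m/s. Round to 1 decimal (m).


V = 64 / 3.6 = 17.7778 m/s
Braking distance = 17.7778^2 / (2*0.61) = 259.0569 m
Sighting distance = 17.7778 * 11 = 195.5556 m
S = 259.0569 + 195.5556 = 454.6 m

454.6


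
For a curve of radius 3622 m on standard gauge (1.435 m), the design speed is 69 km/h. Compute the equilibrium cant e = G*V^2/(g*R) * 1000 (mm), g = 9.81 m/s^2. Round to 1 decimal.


Convert speed: V = 69 / 3.6 = 19.1667 m/s
Apply formula: e = 1.435 * 19.1667^2 / (9.81 * 3622)
e = 1.435 * 367.3611 / 35531.82
e = 0.014836 m = 14.8 mm

14.8


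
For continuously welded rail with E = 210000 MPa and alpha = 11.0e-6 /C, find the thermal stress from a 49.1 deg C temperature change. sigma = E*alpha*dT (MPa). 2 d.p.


sigma = E * alpha * dT
sigma = 210000 * 11.0e-6 * 49.1
sigma = 2.31 * 49.1
sigma = 113.42 MPa

113.42


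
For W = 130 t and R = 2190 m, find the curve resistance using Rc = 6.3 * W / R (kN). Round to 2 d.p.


Rc = 6.3 * W / R
Rc = 6.3 * 130 / 2190
Rc = 819.0 / 2190
Rc = 0.37 kN

0.37


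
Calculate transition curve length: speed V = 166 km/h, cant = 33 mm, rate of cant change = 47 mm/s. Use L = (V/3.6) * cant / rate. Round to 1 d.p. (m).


Convert speed: V = 166 / 3.6 = 46.1111 m/s
L = 46.1111 * 33 / 47
L = 1521.6667 / 47
L = 32.4 m

32.4


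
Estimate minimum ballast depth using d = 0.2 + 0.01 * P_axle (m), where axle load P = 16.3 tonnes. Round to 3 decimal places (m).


d = 0.2 + 0.01 * 16.3
d = 0.2 + 0.163
d = 0.363 m

0.363


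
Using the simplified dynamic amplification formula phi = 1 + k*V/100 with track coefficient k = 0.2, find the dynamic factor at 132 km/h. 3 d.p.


phi = 1 + k * V / 100
phi = 1 + 0.2 * 132 / 100
phi = 1 + 0.264
phi = 1.264

1.264


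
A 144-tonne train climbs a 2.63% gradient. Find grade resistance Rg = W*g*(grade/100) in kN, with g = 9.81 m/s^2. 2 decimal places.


Rg = W * 9.81 * grade / 100
Rg = 144 * 9.81 * 2.63 / 100
Rg = 1412.64 * 0.0263
Rg = 37.15 kN

37.15


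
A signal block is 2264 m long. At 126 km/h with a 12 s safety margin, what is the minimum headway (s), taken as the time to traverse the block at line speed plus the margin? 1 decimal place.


V = 126 / 3.6 = 35.0 m/s
Block traversal time = 2264 / 35.0 = 64.6857 s
Headway = 64.6857 + 12
Headway = 76.7 s

76.7


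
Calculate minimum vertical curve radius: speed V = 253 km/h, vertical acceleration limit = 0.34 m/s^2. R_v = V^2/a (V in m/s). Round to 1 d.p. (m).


Convert speed: V = 253 / 3.6 = 70.2778 m/s
V^2 = 4938.966 m^2/s^2
R_v = 4938.966 / 0.34
R_v = 14526.4 m

14526.4


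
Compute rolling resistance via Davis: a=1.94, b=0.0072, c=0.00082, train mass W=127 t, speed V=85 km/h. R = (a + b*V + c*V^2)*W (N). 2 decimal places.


b*V = 0.0072 * 85 = 0.612
c*V^2 = 0.00082 * 7225 = 5.9245
R_per_t = 1.94 + 0.612 + 5.9245 = 8.4765 N/t
R_total = 8.4765 * 127 = 1076.52 N

1076.52


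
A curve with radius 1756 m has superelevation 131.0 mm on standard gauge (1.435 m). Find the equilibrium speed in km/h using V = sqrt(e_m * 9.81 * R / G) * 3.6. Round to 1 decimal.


Convert cant: e = 131.0 mm = 0.1310 m
V_ms = sqrt(0.1310 * 9.81 * 1756 / 1.435)
V_ms = sqrt(1572.580599) = 39.6558 m/s
V = 39.6558 * 3.6 = 142.8 km/h

142.8


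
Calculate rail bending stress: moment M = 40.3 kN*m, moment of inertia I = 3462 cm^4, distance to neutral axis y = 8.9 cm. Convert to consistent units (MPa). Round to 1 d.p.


Convert units:
M = 40.3 kN*m = 40300000 N*mm
y = 8.9 cm = 89 mm
I = 3462 cm^4 = 34620000 mm^4
sigma = 40300000 * 89 / 34620000
sigma = 103.6 MPa

103.6


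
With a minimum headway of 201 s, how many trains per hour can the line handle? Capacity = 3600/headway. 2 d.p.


Capacity = 3600 / headway
Capacity = 3600 / 201
Capacity = 17.91 trains/hour

17.91


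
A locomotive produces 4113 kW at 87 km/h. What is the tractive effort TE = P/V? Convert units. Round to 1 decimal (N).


Convert: P = 4113 kW = 4113000 W
V = 87 / 3.6 = 24.1667 m/s
TE = 4113000 / 24.1667
TE = 170193.1 N

170193.1


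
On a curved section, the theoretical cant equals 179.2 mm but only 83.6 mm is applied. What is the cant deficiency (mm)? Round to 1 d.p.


Cant deficiency = equilibrium cant - actual cant
CD = 179.2 - 83.6
CD = 95.6 mm

95.6


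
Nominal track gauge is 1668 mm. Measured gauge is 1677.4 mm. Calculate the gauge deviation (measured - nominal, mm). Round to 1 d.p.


Deviation = measured - nominal
Deviation = 1677.4 - 1668
Deviation = 9.4 mm

9.4


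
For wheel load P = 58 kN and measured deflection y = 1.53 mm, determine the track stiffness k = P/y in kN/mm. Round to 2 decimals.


Track stiffness k = P / y
k = 58 / 1.53
k = 37.91 kN/mm

37.91


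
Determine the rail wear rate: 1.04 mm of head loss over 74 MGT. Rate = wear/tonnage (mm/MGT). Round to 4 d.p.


Wear rate = total wear / cumulative tonnage
Rate = 1.04 / 74
Rate = 0.0141 mm/MGT

0.0141


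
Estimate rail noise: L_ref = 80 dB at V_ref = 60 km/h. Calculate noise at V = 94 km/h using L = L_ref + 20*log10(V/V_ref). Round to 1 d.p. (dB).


V/V_ref = 94 / 60 = 1.566667
log10(1.566667) = 0.194977
20 * 0.194977 = 3.8995
L = 80 + 3.8995 = 83.9 dB

83.9


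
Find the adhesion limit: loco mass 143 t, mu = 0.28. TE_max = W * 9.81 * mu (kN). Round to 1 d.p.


TE_max = W * g * mu
TE_max = 143 * 9.81 * 0.28
TE_max = 1402.83 * 0.28
TE_max = 392.8 kN

392.8


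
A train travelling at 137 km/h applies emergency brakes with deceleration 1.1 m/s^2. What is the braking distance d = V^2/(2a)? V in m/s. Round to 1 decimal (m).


Convert speed: V = 137 / 3.6 = 38.0556 m/s
V^2 = 1448.2253
d = 1448.2253 / (2 * 1.1)
d = 1448.2253 / 2.2
d = 658.3 m

658.3


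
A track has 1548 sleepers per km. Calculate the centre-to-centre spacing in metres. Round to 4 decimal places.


Spacing = 1000 m / number of sleepers
Spacing = 1000 / 1548
Spacing = 0.6460 m

0.6460


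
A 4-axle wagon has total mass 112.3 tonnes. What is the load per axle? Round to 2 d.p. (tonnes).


Load per axle = total weight / number of axles
Load = 112.3 / 4
Load = 28.08 tonnes

28.08


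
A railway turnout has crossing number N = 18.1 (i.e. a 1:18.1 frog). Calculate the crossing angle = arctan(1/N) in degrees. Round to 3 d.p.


1/N = 1/18.1 = 0.055249
angle = arctan(0.055249) = 0.055193 rad
angle = 0.055193 * 180/pi = 3.162 degrees

3.162


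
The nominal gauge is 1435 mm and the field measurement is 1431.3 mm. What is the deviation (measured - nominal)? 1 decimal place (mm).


Deviation = measured - nominal
Deviation = 1431.3 - 1435
Deviation = -3.7 mm

-3.7


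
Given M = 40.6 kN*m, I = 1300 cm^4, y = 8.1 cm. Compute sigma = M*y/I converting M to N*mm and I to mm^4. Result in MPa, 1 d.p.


Convert units:
M = 40.6 kN*m = 40600000 N*mm
y = 8.1 cm = 81 mm
I = 1300 cm^4 = 13000000 mm^4
sigma = 40600000 * 81 / 13000000
sigma = 253.0 MPa

253.0


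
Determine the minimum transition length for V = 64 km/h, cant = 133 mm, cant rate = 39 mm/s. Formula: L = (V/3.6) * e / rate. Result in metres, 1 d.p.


Convert speed: V = 64 / 3.6 = 17.7778 m/s
L = 17.7778 * 133 / 39
L = 2364.4444 / 39
L = 60.6 m

60.6


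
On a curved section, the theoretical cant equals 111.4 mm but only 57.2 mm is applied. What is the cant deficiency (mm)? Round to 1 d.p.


Cant deficiency = equilibrium cant - actual cant
CD = 111.4 - 57.2
CD = 54.2 mm

54.2


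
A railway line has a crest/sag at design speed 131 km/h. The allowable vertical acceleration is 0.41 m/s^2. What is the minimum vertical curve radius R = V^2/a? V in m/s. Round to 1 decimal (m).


Convert speed: V = 131 / 3.6 = 36.3889 m/s
V^2 = 1324.1512 m^2/s^2
R_v = 1324.1512 / 0.41
R_v = 3229.6 m

3229.6


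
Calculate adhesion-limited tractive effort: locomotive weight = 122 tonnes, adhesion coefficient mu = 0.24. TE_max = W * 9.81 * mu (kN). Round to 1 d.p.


TE_max = W * g * mu
TE_max = 122 * 9.81 * 0.24
TE_max = 1196.82 * 0.24
TE_max = 287.2 kN

287.2


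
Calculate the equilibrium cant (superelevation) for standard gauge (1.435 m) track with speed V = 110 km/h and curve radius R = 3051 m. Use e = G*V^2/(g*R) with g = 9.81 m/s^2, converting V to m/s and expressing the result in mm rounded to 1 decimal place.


Convert speed: V = 110 / 3.6 = 30.5556 m/s
Apply formula: e = 1.435 * 30.5556^2 / (9.81 * 3051)
e = 1.435 * 933.642 / 29930.31
e = 0.044763 m = 44.8 mm

44.8


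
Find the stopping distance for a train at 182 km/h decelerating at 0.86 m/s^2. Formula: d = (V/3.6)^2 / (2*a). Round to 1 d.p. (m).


Convert speed: V = 182 / 3.6 = 50.5556 m/s
V^2 = 2555.8642
d = 2555.8642 / (2 * 0.86)
d = 2555.8642 / 1.72
d = 1486.0 m

1486.0


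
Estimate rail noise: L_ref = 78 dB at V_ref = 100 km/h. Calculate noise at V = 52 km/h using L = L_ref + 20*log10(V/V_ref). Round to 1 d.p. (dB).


V/V_ref = 52 / 100 = 0.52
log10(0.52) = -0.283997
20 * -0.283997 = -5.6799
L = 78 + -5.6799 = 72.3 dB

72.3


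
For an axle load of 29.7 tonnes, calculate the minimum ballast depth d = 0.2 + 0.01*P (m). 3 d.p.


d = 0.2 + 0.01 * 29.7
d = 0.2 + 0.297
d = 0.497 m

0.497


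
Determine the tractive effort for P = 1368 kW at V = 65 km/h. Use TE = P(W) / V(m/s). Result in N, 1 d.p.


Convert: P = 1368 kW = 1368000 W
V = 65 / 3.6 = 18.0556 m/s
TE = 1368000 / 18.0556
TE = 75766.2 N

75766.2


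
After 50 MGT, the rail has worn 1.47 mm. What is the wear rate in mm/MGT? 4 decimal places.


Wear rate = total wear / cumulative tonnage
Rate = 1.47 / 50
Rate = 0.0294 mm/MGT

0.0294


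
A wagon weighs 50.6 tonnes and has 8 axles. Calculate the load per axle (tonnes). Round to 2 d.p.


Load per axle = total weight / number of axles
Load = 50.6 / 8
Load = 6.33 tonnes

6.33


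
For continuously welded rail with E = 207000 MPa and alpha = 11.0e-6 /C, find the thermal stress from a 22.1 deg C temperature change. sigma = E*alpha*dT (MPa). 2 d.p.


sigma = E * alpha * dT
sigma = 207000 * 11.0e-6 * 22.1
sigma = 2.277 * 22.1
sigma = 50.32 MPa

50.32


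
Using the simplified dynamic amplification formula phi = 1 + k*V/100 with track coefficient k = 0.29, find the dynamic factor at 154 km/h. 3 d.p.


phi = 1 + k * V / 100
phi = 1 + 0.29 * 154 / 100
phi = 1 + 0.4466
phi = 1.447

1.447


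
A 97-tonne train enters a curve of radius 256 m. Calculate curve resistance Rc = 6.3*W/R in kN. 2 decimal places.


Rc = 6.3 * W / R
Rc = 6.3 * 97 / 256
Rc = 611.1 / 256
Rc = 2.39 kN

2.39


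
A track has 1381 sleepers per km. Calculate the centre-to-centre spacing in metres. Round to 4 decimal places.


Spacing = 1000 m / number of sleepers
Spacing = 1000 / 1381
Spacing = 0.7241 m

0.7241


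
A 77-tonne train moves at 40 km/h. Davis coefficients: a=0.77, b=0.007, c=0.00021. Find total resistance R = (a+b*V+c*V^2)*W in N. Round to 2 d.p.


b*V = 0.007 * 40 = 0.28
c*V^2 = 0.00021 * 1600 = 0.336
R_per_t = 0.77 + 0.28 + 0.336 = 1.386 N/t
R_total = 1.386 * 77 = 106.72 N

106.72


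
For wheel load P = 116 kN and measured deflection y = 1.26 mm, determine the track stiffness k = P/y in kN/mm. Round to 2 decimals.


Track stiffness k = P / y
k = 116 / 1.26
k = 92.06 kN/mm

92.06


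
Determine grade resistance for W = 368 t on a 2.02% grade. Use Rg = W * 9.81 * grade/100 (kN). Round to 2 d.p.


Rg = W * 9.81 * grade / 100
Rg = 368 * 9.81 * 2.02 / 100
Rg = 3610.08 * 0.0202
Rg = 72.92 kN

72.92


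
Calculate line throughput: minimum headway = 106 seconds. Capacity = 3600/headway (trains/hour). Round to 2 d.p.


Capacity = 3600 / headway
Capacity = 3600 / 106
Capacity = 33.96 trains/hour

33.96


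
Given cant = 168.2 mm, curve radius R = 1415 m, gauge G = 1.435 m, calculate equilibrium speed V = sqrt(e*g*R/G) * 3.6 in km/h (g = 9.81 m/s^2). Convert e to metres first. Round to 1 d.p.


Convert cant: e = 168.2 mm = 0.1682 m
V_ms = sqrt(0.1682 * 9.81 * 1415 / 1.435)
V_ms = sqrt(1627.044899) = 40.3366 m/s
V = 40.3366 * 3.6 = 145.2 km/h

145.2


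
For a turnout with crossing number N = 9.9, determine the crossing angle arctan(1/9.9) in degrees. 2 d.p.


1/N = 1/9.9 = 0.10101
angle = arctan(0.10101) = 0.100669 rad
angle = 0.100669 * 180/pi = 5.77 degrees

5.77


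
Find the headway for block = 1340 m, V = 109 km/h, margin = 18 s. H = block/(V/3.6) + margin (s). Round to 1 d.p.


V = 109 / 3.6 = 30.2778 m/s
Block traversal time = 1340 / 30.2778 = 44.2569 s
Headway = 44.2569 + 18
Headway = 62.3 s

62.3


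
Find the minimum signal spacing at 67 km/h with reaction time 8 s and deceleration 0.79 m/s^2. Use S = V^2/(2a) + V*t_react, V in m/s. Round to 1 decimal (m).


V = 67 / 3.6 = 18.6111 m/s
Braking distance = 18.6111^2 / (2*0.79) = 219.2237 m
Sighting distance = 18.6111 * 8 = 148.8889 m
S = 219.2237 + 148.8889 = 368.1 m

368.1


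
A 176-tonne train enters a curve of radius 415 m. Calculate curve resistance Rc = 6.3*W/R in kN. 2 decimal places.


Rc = 6.3 * W / R
Rc = 6.3 * 176 / 415
Rc = 1108.8 / 415
Rc = 2.67 kN

2.67


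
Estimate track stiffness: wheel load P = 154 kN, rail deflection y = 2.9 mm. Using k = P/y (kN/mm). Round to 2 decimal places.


Track stiffness k = P / y
k = 154 / 2.9
k = 53.10 kN/mm

53.10


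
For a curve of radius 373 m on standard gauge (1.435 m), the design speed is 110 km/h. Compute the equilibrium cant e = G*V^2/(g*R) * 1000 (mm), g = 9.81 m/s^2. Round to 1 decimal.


Convert speed: V = 110 / 3.6 = 30.5556 m/s
Apply formula: e = 1.435 * 30.5556^2 / (9.81 * 373)
e = 1.435 * 933.642 / 3659.13
e = 0.366146 m = 366.1 mm

366.1


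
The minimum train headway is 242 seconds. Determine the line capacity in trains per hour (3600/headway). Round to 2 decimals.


Capacity = 3600 / headway
Capacity = 3600 / 242
Capacity = 14.88 trains/hour

14.88


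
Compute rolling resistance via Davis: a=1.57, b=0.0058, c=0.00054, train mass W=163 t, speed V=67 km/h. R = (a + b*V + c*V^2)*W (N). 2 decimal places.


b*V = 0.0058 * 67 = 0.3886
c*V^2 = 0.00054 * 4489 = 2.42406
R_per_t = 1.57 + 0.3886 + 2.42406 = 4.38266 N/t
R_total = 4.38266 * 163 = 714.37 N

714.37


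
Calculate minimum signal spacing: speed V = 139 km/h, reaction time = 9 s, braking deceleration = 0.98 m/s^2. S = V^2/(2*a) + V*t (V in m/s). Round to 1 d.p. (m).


V = 139 / 3.6 = 38.6111 m/s
Braking distance = 38.6111^2 / (2*0.98) = 760.6214 m
Sighting distance = 38.6111 * 9 = 347.5 m
S = 760.6214 + 347.5 = 1108.1 m

1108.1


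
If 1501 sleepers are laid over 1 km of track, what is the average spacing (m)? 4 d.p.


Spacing = 1000 m / number of sleepers
Spacing = 1000 / 1501
Spacing = 0.6662 m

0.6662


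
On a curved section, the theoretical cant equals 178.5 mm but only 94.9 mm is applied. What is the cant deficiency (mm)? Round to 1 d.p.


Cant deficiency = equilibrium cant - actual cant
CD = 178.5 - 94.9
CD = 83.6 mm

83.6


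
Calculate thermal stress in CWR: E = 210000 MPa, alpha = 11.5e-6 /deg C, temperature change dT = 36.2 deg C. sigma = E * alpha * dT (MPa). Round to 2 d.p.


sigma = E * alpha * dT
sigma = 210000 * 11.5e-6 * 36.2
sigma = 2.415 * 36.2
sigma = 87.42 MPa

87.42


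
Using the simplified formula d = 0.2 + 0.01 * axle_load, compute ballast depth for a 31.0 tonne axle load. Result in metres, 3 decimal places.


d = 0.2 + 0.01 * 31.0
d = 0.2 + 0.31
d = 0.510 m

0.510


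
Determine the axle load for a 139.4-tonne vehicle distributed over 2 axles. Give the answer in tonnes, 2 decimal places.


Load per axle = total weight / number of axles
Load = 139.4 / 2
Load = 69.70 tonnes

69.70


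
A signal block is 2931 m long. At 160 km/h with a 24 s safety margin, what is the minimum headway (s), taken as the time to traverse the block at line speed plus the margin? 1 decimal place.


V = 160 / 3.6 = 44.4444 m/s
Block traversal time = 2931 / 44.4444 = 65.9475 s
Headway = 65.9475 + 24
Headway = 89.9 s

89.9


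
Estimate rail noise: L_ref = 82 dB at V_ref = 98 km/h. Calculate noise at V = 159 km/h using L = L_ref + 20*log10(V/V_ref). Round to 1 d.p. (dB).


V/V_ref = 159 / 98 = 1.622449
log10(1.622449) = 0.210171
20 * 0.210171 = 4.2034
L = 82 + 4.2034 = 86.2 dB

86.2


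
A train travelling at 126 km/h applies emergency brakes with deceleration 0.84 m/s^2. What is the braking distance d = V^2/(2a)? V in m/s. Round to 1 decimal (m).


Convert speed: V = 126 / 3.6 = 35.0 m/s
V^2 = 1225.0
d = 1225.0 / (2 * 0.84)
d = 1225.0 / 1.68
d = 729.2 m

729.2


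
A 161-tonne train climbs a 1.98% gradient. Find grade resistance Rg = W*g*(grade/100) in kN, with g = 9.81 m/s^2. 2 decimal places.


Rg = W * 9.81 * grade / 100
Rg = 161 * 9.81 * 1.98 / 100
Rg = 1579.41 * 0.0198
Rg = 31.27 kN

31.27


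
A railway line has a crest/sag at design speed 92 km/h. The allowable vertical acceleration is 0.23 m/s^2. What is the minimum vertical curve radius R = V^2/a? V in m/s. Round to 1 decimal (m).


Convert speed: V = 92 / 3.6 = 25.5556 m/s
V^2 = 653.0864 m^2/s^2
R_v = 653.0864 / 0.23
R_v = 2839.5 m

2839.5


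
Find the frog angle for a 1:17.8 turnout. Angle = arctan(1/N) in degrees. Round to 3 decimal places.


1/N = 1/17.8 = 0.05618
angle = arctan(0.05618) = 0.056121 rad
angle = 0.056121 * 180/pi = 3.215 degrees

3.215


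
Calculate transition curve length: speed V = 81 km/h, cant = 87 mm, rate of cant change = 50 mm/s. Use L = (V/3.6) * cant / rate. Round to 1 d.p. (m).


Convert speed: V = 81 / 3.6 = 22.5 m/s
L = 22.5 * 87 / 50
L = 1957.5 / 50
L = 39.2 m

39.2


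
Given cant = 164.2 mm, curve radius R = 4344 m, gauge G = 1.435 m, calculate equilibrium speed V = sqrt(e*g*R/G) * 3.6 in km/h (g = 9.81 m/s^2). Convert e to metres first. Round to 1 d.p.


Convert cant: e = 164.2 mm = 0.1642 m
V_ms = sqrt(0.1642 * 9.81 * 4344 / 1.435)
V_ms = sqrt(4876.183894) = 69.8297 m/s
V = 69.8297 * 3.6 = 251.4 km/h

251.4


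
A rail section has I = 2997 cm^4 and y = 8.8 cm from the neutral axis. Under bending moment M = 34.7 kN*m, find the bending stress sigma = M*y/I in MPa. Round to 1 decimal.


Convert units:
M = 34.7 kN*m = 34700000 N*mm
y = 8.8 cm = 88 mm
I = 2997 cm^4 = 29970000 mm^4
sigma = 34700000 * 88 / 29970000
sigma = 101.9 MPa

101.9


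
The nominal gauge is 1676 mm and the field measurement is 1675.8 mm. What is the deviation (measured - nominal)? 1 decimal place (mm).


Deviation = measured - nominal
Deviation = 1675.8 - 1676
Deviation = -0.2 mm

-0.2


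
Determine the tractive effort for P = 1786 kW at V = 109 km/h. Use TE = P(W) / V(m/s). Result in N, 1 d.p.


Convert: P = 1786 kW = 1786000 W
V = 109 / 3.6 = 30.2778 m/s
TE = 1786000 / 30.2778
TE = 58987.2 N

58987.2


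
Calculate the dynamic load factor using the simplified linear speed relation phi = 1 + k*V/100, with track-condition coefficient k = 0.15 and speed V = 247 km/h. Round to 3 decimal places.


phi = 1 + k * V / 100
phi = 1 + 0.15 * 247 / 100
phi = 1 + 0.3705
phi = 1.371

1.371


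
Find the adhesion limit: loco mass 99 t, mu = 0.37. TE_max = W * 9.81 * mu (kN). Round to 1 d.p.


TE_max = W * g * mu
TE_max = 99 * 9.81 * 0.37
TE_max = 971.19 * 0.37
TE_max = 359.3 kN

359.3


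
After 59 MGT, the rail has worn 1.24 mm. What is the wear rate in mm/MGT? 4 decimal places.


Wear rate = total wear / cumulative tonnage
Rate = 1.24 / 59
Rate = 0.0210 mm/MGT

0.0210


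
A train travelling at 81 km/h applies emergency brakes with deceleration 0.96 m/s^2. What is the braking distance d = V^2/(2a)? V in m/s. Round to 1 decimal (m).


Convert speed: V = 81 / 3.6 = 22.5 m/s
V^2 = 506.25
d = 506.25 / (2 * 0.96)
d = 506.25 / 1.92
d = 263.7 m

263.7


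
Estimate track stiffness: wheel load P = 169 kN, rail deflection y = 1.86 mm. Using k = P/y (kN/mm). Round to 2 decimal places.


Track stiffness k = P / y
k = 169 / 1.86
k = 90.86 kN/mm

90.86


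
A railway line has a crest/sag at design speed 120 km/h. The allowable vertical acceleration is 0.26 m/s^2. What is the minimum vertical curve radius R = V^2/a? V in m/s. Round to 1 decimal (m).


Convert speed: V = 120 / 3.6 = 33.3333 m/s
V^2 = 1111.1111 m^2/s^2
R_v = 1111.1111 / 0.26
R_v = 4273.5 m

4273.5


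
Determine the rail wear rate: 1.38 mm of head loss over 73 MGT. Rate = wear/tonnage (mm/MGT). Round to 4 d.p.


Wear rate = total wear / cumulative tonnage
Rate = 1.38 / 73
Rate = 0.0189 mm/MGT

0.0189


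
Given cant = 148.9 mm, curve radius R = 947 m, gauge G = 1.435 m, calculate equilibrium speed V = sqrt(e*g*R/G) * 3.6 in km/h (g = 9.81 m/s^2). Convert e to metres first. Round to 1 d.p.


Convert cant: e = 148.9 mm = 0.1489 m
V_ms = sqrt(0.1489 * 9.81 * 947 / 1.435)
V_ms = sqrt(963.966148) = 31.0478 m/s
V = 31.0478 * 3.6 = 111.8 km/h

111.8


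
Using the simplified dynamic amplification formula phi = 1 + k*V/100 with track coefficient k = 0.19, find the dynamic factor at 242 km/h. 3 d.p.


phi = 1 + k * V / 100
phi = 1 + 0.19 * 242 / 100
phi = 1 + 0.4598
phi = 1.460

1.460


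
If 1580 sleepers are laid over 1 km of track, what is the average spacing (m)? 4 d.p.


Spacing = 1000 m / number of sleepers
Spacing = 1000 / 1580
Spacing = 0.6329 m

0.6329


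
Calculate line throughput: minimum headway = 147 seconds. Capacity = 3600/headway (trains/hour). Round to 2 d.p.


Capacity = 3600 / headway
Capacity = 3600 / 147
Capacity = 24.49 trains/hour

24.49


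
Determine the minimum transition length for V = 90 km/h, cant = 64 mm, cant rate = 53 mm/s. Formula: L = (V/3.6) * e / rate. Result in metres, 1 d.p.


Convert speed: V = 90 / 3.6 = 25.0 m/s
L = 25.0 * 64 / 53
L = 1600.0 / 53
L = 30.2 m

30.2


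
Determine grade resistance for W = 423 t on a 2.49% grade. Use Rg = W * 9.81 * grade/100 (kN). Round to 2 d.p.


Rg = W * 9.81 * grade / 100
Rg = 423 * 9.81 * 2.49 / 100
Rg = 4149.63 * 0.0249
Rg = 103.33 kN

103.33


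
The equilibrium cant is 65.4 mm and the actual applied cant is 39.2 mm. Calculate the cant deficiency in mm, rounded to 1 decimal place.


Cant deficiency = equilibrium cant - actual cant
CD = 65.4 - 39.2
CD = 26.2 mm

26.2


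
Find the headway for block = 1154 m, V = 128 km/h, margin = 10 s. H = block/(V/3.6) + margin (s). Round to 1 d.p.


V = 128 / 3.6 = 35.5556 m/s
Block traversal time = 1154 / 35.5556 = 32.4562 s
Headway = 32.4562 + 10
Headway = 42.5 s

42.5


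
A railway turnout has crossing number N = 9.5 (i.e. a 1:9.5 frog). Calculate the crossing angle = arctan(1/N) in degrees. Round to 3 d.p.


1/N = 1/9.5 = 0.105263
angle = arctan(0.105263) = 0.104877 rad
angle = 0.104877 * 180/pi = 6.009 degrees

6.009


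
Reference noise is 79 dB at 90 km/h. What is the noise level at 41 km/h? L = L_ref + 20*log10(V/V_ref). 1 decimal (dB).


V/V_ref = 41 / 90 = 0.455556
log10(0.455556) = -0.341459
20 * -0.341459 = -6.8292
L = 79 + -6.8292 = 72.2 dB

72.2


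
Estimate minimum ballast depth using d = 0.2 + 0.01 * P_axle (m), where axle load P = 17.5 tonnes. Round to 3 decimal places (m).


d = 0.2 + 0.01 * 17.5
d = 0.2 + 0.175
d = 0.375 m

0.375


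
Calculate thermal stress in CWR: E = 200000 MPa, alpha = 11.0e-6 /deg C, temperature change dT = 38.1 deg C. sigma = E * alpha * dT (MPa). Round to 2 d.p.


sigma = E * alpha * dT
sigma = 200000 * 11.0e-6 * 38.1
sigma = 2.2 * 38.1
sigma = 83.82 MPa

83.82


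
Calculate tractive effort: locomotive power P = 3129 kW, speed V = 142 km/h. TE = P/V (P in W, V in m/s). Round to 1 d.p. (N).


Convert: P = 3129 kW = 3129000 W
V = 142 / 3.6 = 39.4444 m/s
TE = 3129000 / 39.4444
TE = 79326.8 N

79326.8


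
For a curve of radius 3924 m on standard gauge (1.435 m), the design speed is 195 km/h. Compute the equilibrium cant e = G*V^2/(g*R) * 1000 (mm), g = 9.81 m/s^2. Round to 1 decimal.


Convert speed: V = 195 / 3.6 = 54.1667 m/s
Apply formula: e = 1.435 * 54.1667^2 / (9.81 * 3924)
e = 1.435 * 2934.0278 / 38494.44
e = 0.109375 m = 109.4 mm

109.4
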